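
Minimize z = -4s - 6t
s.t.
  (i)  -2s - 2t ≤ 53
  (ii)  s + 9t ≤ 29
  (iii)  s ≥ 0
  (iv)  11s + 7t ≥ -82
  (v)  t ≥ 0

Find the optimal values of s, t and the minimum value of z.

Feasible corners and z = -4s - 6t:
  (0, 29/9) → z = -58/3
  (29, 0) → z = -116
  (0, 0) → z = 0

The optimum lies where s + 9t = 29 and t = 0.
Solving simultaneously gives s = 29, t = 0.

s = 29, t = 0, minimum z = -116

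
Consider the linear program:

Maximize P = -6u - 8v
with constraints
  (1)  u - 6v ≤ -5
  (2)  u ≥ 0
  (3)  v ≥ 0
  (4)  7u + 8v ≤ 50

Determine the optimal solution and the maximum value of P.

u = 0, v = 5/6, maximum P = -20/3

Vertices and P = -6u - 8v:
  (0, 5/6) → P = -20/3
  (26/5, 17/10) → P = -224/5
  (0, 25/4) → P = -50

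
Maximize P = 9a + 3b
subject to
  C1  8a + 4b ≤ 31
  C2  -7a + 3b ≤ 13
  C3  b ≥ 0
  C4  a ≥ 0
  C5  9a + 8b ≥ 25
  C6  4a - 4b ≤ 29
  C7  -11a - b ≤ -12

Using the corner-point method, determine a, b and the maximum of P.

Vertices and P = 9a + 3b:
  (41/52, 321/52) → P = 333/13
  (31/8, 0) → P = 279/8
  (23/40, 227/40) → P = 111/5
  (25/9, 0) → P = 25
  (71/79, 167/79) → P = 1140/79

The optimum lies where 8a + 4b = 31 and b = 0.
Solving simultaneously gives a = 31/8, b = 0.

a = 31/8, b = 0, maximum P = 279/8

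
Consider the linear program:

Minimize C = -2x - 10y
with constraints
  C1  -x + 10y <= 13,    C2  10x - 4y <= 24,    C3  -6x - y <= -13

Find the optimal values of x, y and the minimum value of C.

Corner points and C = -2x - 10y:
  (73/24, 77/48) → C = -177/8
  (117/61, 91/61) → C = -1144/61
  (38/17, -7/17) → C = -6/17

At the optimal vertex, -x + 10y = 13 and 10x - 4y = 24.
Solving simultaneously gives x = 73/24, y = 77/48.

x = 73/24, y = 77/48, minimum C = -177/8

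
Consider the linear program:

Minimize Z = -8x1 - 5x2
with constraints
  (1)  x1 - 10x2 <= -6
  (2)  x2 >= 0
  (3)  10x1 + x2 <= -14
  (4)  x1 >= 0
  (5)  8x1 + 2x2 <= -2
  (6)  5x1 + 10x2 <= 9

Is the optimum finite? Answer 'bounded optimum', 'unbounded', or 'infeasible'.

infeasible

The boundaries x1 - 10x2 = -6 and x2 = 0 meet at (-6, 0), but that point violates x1 ≥ 0. Every candidate vertex is excluded by some other constraint, so the feasible region is empty.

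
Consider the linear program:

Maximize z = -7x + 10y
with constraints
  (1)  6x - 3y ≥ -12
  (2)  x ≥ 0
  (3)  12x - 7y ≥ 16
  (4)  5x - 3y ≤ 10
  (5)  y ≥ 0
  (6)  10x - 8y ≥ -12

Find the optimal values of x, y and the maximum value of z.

x = 58/5, y = 16, maximum z = 394/5

Extreme points and z = -7x + 10y:
  (4/3, 0) → z = -28/3
  (106/13, 152/13) → z = 778/13
  (2, 0) → z = -14
  (58/5, 16) → z = 394/5

The binding constraints are 5x - 3y = 10 and 10x - 8y = -12.
Solving simultaneously gives x = 58/5, y = 16.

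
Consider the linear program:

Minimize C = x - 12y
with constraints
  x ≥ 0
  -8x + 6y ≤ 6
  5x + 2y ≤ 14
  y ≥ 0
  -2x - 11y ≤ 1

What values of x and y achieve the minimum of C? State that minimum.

Vertices and C = x - 12y:
  (0, 1) → C = -12
  (0, 0) → C = 0
  (36/23, 71/23) → C = -816/23
  (14/5, 0) → C = 14/5

x = 36/23, y = 71/23, minimum C = -816/23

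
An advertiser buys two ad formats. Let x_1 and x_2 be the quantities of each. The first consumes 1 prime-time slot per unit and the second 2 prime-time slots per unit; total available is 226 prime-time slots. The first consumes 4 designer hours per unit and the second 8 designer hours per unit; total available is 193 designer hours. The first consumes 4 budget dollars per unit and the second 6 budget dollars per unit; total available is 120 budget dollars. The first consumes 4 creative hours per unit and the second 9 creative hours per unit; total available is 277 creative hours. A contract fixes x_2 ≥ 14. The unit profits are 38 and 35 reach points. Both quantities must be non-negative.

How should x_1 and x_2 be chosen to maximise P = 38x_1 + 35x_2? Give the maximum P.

x_1 = 9, x_2 = 14, maximum P = 832

Extreme points and P = 38x_1 + 35x_2:
  (0, 20) → P = 700
  (0, 14) → P = 490
  (9, 14) → P = 832

At the optimal vertex, 4x_1 + 6x_2 = 120 and x_2 = 14.
Solving simultaneously gives x_1 = 9, x_2 = 14.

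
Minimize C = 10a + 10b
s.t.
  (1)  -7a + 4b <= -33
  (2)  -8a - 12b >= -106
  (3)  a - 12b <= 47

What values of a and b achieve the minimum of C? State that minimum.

Extreme points and C = 10a + 10b:
  (205/29, 239/58) → C = 3245/29
  (13/5, -37/10) → C = -11
  (17, -5/2) → C = 145

The binding constraints are -7a + 4b = -33 and a - 12b = 47.
Solving simultaneously gives a = 13/5, b = -37/10.

a = 13/5, b = -37/10, minimum C = -11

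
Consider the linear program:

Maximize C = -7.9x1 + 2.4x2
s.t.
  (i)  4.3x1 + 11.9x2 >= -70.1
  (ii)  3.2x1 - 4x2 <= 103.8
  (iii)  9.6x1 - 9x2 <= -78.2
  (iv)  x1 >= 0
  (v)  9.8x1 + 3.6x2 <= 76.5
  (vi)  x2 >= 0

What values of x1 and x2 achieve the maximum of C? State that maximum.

x1 = 0, x2 = 21.25, maximum C = 51

Corner points and C = -7.9x1 + 2.4x2:
  (0, 391/45) → C = 1564/75
  (2261/682, 37519/3069) → C = 64447/20460
  (0, 85/4) → C = 51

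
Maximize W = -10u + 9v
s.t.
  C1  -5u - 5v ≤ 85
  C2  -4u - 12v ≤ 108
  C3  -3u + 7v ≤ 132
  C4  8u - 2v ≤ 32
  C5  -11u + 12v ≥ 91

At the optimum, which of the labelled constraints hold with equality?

C1 and C3

Extreme points and W = -10u + 9v:
  (-251/10, 81/10) → W = 3239/10
  (-295/23, -96/23) → W = 2086/23
  (244/25, 576/25) → W = 2744/25
  (283/37, 540/37) → W = 2030/37

The maximum is at (-251/10, 81/10). Substituting into each constraint, equality holds for C1 and C3; the remaining constraints have slack.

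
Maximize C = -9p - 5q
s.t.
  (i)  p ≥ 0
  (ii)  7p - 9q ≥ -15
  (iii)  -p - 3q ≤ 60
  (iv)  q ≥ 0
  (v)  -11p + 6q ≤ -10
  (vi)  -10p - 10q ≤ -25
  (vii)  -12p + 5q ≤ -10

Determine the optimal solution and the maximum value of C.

p = 25/17, q = 35/34, maximum C = -625/34

Vertices and C = -9p - 5q:
  (60/19, 235/57) → C = -2795/57
  (5/2, 0) → C = -45/2
  (25/17, 35/34) → C = -625/34
The feasible region is unbounded (it extends along (9, 7), (1, 0)), but C strictly decreases along every unbounded feasible direction, so there is no improving ray and the maximum is attained at a vertex.

The optimum lies where -11p + 6q = -10 and -10p - 10q = -25.
Solving simultaneously gives p = 25/17, q = 35/34.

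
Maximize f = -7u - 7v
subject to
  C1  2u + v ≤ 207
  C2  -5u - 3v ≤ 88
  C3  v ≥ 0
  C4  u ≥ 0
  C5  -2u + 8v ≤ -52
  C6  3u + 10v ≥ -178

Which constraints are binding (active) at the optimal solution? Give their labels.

C3 and C5

Corner points and f = -7u - 7v:
  (207/2, 0) → f = -1449/2
  (854/9, 155/9) → f = -7063/9
  (26, 0) → f = -182

The maximum is at (26, 0). Substituting into each constraint, equality holds for C3 and C5; the remaining constraints have slack.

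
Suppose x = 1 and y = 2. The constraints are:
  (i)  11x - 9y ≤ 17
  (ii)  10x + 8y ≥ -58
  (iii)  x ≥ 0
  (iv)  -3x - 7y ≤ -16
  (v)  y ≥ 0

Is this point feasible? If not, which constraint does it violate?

(i): -7 ≤ 17 ✓
(ii): 26 ≥ -58 ✓
(iii): 1 ≥ 0 ✓
(iv): -17 ≤ -16 ✓
(v): 2 ≥ 0 ✓

feasible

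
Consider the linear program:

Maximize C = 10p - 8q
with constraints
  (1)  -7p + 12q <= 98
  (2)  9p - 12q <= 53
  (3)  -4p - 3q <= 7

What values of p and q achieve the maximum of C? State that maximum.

Vertices and C = 10p - 8q:
  (151/2, 1253/24) → C = 1012/3
  (-126/23, 343/69) → C = -6524/69
  (1, -11/3) → C = 118/3

The binding constraints are -7p + 12q = 98 and 9p - 12q = 53.
Solving simultaneously gives p = 151/2, q = 1253/24.

p = 151/2, q = 1253/24, maximum C = 1012/3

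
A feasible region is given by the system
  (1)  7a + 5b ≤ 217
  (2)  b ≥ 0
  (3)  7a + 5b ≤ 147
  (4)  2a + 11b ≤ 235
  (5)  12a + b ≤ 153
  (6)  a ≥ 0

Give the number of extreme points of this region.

Of the 14 pairwise boundary intersections, those satisfying every inequality are:
  (51/4, 0)
  (0, 0)
  (442/67, 1351/67)
  (618/53, 693/53)
  (0, 235/11)

5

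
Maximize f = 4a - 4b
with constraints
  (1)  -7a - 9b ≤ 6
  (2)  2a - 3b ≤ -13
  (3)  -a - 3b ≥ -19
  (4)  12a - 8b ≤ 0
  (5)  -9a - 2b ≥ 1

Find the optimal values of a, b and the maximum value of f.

a = -29/31, b = 115/31, maximum f = -576/31

Vertices and f = 4a - 4b:
  (-45/13, 79/39) → f = -856/39
  (-63/4, 139/12) → f = -328/3
  (-29/31, 115/31) → f = -576/31
  (-41/25, 172/25) → f = -852/25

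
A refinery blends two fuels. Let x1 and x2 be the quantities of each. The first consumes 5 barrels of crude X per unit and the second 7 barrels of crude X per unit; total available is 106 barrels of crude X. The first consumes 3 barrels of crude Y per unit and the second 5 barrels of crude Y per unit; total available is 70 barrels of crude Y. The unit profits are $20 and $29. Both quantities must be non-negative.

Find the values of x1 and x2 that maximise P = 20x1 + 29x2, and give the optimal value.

Extreme points and P = 20x1 + 29x2:
  (0, 0) → P = 0
  (0, 14) → P = 406
  (106/5, 0) → P = 424
  (10, 8) → P = 432

At the optimal vertex, 5x1 + 7x2 = 106 and 3x1 + 5x2 = 70.
Solving simultaneously gives x1 = 10, x2 = 8.

x1 = 10, x2 = 8, maximum P = 432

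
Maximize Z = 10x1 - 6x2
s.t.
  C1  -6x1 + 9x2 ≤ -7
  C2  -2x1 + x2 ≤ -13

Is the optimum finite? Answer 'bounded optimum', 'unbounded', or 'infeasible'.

From the feasible point (55/6, 16/3), moving in the direction (9, 6) keeps every constraint satisfied while Z increases without bound.

unbounded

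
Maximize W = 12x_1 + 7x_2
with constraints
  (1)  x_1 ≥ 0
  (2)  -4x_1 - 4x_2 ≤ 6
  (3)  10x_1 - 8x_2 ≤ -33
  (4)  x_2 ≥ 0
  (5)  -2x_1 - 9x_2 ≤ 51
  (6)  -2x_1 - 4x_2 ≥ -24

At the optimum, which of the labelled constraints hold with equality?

(3) and (6)

Feasible corners and W = 12x_1 + 7x_2:
  (0, 33/8) → W = 231/8
  (0, 6) → W = 42
  (15/14, 153/28) → W = 1431/28

The maximum is at (15/14, 153/28). Substituting into each constraint, equality holds for (3) and (6); the remaining constraints have slack.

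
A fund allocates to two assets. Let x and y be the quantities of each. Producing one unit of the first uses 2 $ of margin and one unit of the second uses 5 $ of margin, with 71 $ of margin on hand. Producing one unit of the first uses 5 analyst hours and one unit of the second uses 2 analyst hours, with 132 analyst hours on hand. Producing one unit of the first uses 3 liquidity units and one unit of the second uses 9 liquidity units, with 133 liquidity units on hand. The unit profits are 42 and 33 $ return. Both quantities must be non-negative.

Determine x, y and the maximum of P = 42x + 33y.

Extreme points and P = 42x + 33y:
  (0, 0) → P = 0
  (0, 71/5) → P = 2343/5
  (132/5, 0) → P = 5544/5
  (74/3, 13/3) → P = 1179

At the optimal vertex, 2x + 5y = 71 and 5x + 2y = 132.
Solving simultaneously gives x = 74/3, y = 13/3.

x = 74/3, y = 13/3, maximum P = 1179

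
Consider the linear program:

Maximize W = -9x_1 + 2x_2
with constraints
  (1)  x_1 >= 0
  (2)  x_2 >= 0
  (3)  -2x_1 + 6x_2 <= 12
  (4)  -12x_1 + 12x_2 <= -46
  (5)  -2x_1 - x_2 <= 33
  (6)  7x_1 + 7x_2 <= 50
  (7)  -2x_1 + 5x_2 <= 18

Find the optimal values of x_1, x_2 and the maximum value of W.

Feasible corners and W = -9x_1 + 2x_2:
  (23/6, 0) → W = -69/2
  (50/7, 0) → W = -450/7
  (461/84, 139/84) → W = -553/12

At the optimal vertex, x_2 = 0 and -12x_1 + 12x_2 = -46.
Solving simultaneously gives x_1 = 23/6, x_2 = 0.

x_1 = 23/6, x_2 = 0, maximum W = -69/2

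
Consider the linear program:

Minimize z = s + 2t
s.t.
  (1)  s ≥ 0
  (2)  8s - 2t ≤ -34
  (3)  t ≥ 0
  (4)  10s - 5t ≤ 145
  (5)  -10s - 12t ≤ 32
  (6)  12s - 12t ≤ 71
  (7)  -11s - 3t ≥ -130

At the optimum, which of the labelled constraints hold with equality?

Feasible corners and z = s + 2t:
  (0, 17) → z = 34
  (0, 130/3) → z = 260/3
  (79/23, 707/23) → z = 1493/23

The minimum is at (0, 17). Substituting into each constraint, equality holds for (1) and (2); the remaining constraints have slack.

(1) and (2)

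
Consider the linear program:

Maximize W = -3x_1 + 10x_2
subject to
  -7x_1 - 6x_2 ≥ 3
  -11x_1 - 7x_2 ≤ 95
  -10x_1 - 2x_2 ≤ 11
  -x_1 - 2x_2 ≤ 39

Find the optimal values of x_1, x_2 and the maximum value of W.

x_1 = -30/23, x_2 = 47/46, maximum W = 325/23

Vertices and W = -3x_1 + 10x_2:
  (-30/23, 47/46) → W = 325/23
  (57/2, -135/4) → W = -423
  (113/48, -829/48) → W = -8629/48
  (83/15, -334/15) → W = -3589/15

The binding constraints are -7x_1 - 6x_2 = 3 and -10x_1 - 2x_2 = 11.
Solving simultaneously gives x_1 = -30/23, x_2 = 47/46.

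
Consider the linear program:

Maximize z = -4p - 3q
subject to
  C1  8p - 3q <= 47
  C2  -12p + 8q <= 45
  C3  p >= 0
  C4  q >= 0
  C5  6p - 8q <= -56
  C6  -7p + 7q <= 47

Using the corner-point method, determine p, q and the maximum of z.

Vertices and z = -4p - 3q:
  (272/23, 365/23) → z = -2183/23
  (94/7, 141/7) → z = -799/7
  (11/6, 67/8) → z = -779/24
  (61/28, 249/28) → z = -991/28

At the optimal vertex, -12p + 8q = 45 and 6p - 8q = -56.
Solving simultaneously gives p = 11/6, q = 67/8.

p = 11/6, q = 67/8, maximum z = -779/24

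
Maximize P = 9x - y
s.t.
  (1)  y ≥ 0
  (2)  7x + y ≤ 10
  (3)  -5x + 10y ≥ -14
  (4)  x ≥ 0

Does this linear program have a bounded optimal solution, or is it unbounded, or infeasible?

Feasible corners and P = 9x - y:
  (10/7, 0) → P = 90/7
  (0, 0) → P = 0
  (0, 10) → P = -10
The feasible region has finitely many vertices and no improving ray; the maximum is 90/7 at (10/7, 0).

bounded optimum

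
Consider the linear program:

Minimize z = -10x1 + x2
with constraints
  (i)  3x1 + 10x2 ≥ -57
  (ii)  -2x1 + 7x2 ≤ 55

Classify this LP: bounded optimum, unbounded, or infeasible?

unbounded

From the feasible point (-949/41, 51/41), moving in the direction (7, 2) keeps every constraint satisfied while z decreases without bound.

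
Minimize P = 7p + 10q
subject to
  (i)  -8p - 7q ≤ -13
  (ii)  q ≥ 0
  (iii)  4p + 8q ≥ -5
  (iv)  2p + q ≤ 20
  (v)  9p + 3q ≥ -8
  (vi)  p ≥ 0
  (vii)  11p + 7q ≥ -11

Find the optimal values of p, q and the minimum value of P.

p = 13/8, q = 0, minimum P = 91/8

Feasible corners and P = 7p + 10q:
  (13/8, 0) → P = 91/8
  (0, 13/7) → P = 130/7
  (10, 0) → P = 70
  (0, 20) → P = 200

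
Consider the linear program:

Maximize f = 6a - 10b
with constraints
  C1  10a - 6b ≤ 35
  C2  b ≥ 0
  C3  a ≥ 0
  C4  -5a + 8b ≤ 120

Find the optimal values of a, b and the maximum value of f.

a = 7/2, b = 0, maximum f = 21

Corner points and f = 6a - 10b:
  (7/2, 0) → f = 21
  (20, 55/2) → f = -155
  (0, 0) → f = 0
  (0, 15) → f = -150

The binding constraints are 10a - 6b = 35 and b = 0.
Solving simultaneously gives a = 7/2, b = 0.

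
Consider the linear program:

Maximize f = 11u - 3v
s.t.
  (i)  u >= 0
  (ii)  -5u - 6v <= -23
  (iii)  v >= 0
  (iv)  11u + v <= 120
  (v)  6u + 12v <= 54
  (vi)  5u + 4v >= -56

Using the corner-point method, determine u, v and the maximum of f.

Extreme points and f = 11u - 3v:
  (0, 23/6) → f = -23/2
  (0, 9/2) → f = -27/2
  (23/5, 0) → f = 253/5
  (9, 0) → f = 99

u = 9, v = 0, maximum f = 99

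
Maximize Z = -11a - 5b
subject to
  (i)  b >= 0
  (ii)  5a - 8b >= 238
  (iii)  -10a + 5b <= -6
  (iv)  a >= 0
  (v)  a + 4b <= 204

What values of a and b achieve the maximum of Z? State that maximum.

a = 238/5, b = 0, maximum Z = -2618/5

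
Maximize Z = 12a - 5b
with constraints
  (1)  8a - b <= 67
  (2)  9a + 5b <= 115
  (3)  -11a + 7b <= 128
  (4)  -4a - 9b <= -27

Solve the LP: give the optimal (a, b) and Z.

Extreme points and Z = 12a - 5b:
  (450/49, 317/49) → Z = 545/7
  (315/38, -13/19) → Z = 1955/19
  (165/118, 2417/118) → Z = -10105/118
  (-963/127, 809/127) → Z = -15601/127

The binding constraints are 8a - b = 67 and -4a - 9b = -27.
Solving simultaneously gives a = 315/38, b = -13/19.

a = 315/38, b = -13/19, maximum Z = 1955/19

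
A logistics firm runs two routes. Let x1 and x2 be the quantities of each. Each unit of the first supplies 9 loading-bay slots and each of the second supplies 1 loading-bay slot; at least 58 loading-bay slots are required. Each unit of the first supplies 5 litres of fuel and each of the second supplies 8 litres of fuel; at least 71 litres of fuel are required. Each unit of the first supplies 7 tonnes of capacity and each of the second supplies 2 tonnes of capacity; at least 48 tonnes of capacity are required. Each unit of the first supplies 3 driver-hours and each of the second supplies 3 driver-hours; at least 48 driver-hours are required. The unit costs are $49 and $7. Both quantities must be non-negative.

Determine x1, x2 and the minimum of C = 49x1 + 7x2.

Feasible corners and C = 49x1 + 7x2:
  (0, 58) → C = 406
  (16, 0) → C = 784
  (21/4, 43/4) → C = 665/2
The feasible region is unbounded (it extends along (0, 1), (1, 0)), but C strictly increases along every unbounded feasible direction, so there is no improving ray and the minimum is attained at a vertex.

The optimum lies where 9x1 + x2 = 58 and 3x1 + 3x2 = 48.
Solving simultaneously gives x1 = 21/4, x2 = 43/4.

x1 = 21/4, x2 = 43/4, minimum C = 665/2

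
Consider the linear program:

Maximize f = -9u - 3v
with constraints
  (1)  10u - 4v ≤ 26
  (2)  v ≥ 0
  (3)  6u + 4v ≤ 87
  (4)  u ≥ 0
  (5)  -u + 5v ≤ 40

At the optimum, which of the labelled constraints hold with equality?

Vertices and f = -9u - 3v:
  (13/5, 0) → f = -117/5
  (145/23, 213/23) → f = -1944/23
  (0, 0) → f = 0
  (0, 8) → f = -24

The maximum is at (0, 0). Substituting into each constraint, equality holds for (2) and (4); the remaining constraints have slack.

(2) and (4)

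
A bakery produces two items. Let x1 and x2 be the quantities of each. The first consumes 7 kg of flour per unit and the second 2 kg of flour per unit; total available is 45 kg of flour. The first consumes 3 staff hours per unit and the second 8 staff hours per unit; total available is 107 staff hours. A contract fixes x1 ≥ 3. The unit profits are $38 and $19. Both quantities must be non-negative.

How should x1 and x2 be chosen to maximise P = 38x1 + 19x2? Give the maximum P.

x1 = 3, x2 = 12, maximum P = 342

Feasible corners and P = 38x1 + 19x2:
  (45/7, 0) → P = 1710/7
  (3, 0) → P = 114
  (3, 12) → P = 342

The binding constraints are 7x1 + 2x2 = 45 and x1 = 3.
Solving simultaneously gives x1 = 3, x2 = 12.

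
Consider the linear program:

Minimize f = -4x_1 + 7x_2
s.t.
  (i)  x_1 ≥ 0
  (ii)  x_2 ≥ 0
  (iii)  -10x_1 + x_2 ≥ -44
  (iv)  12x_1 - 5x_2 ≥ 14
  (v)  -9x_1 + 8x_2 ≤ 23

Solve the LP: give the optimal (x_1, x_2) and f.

Corner points and f = -4x_1 + 7x_2:
  (22/5, 0) → f = -88/5
  (7/6, 0) → f = -14/3
  (375/71, 626/71) → f = 2882/71
  (227/51, 134/17) → f = 1906/51

At the optimal vertex, x_2 = 0 and -10x_1 + x_2 = -44.
Solving simultaneously gives x_1 = 22/5, x_2 = 0.

x_1 = 22/5, x_2 = 0, minimum f = -88/5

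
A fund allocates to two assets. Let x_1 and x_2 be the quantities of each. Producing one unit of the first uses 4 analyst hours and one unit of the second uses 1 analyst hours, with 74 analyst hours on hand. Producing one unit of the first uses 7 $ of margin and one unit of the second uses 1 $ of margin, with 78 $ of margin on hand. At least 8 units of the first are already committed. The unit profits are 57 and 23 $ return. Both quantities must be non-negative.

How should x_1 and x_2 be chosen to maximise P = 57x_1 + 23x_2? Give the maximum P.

x_1 = 8, x_2 = 22, maximum P = 962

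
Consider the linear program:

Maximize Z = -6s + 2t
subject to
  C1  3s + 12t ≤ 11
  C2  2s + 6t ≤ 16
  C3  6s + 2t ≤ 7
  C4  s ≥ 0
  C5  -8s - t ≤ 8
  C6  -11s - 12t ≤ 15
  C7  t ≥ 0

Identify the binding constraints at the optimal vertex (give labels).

C1 and C4

Feasible corners and Z = -6s + 2t:
  (31/33, 15/22) → Z = -47/11
  (0, 11/12) → Z = 11/6
  (7/6, 0) → Z = -7
  (0, 0) → Z = 0

The maximum is at (0, 11/12). Substituting into each constraint, equality holds for C1 and C4; the remaining constraints have slack.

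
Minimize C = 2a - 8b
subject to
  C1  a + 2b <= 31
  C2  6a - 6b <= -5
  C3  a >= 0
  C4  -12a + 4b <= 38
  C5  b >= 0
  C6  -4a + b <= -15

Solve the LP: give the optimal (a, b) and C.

a = 61/9, b = 109/9, minimum C = -250/3

Extreme points and C = 2a - 8b:
  (88/9, 191/18) → C = -196/3
  (61/9, 109/9) → C = -250/3
  (95/18, 55/9) → C = -115/3

At the optimal vertex, a + 2b = 31 and -4a + b = -15.
Solving simultaneously gives a = 61/9, b = 109/9.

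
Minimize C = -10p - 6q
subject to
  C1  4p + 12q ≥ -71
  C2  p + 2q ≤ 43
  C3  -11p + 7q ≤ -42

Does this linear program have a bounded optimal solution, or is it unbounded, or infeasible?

bounded optimum

Extreme points and C = -10p - 6q:
  (329/2, -243/4) → C = -2561/2
  (7/160, -949/160) → C = 703/20
  (385/29, 431/29) → C = -6436/29
The feasible region has finitely many vertices and no improving ray; the minimum is -2561/2 at (329/2, -243/4).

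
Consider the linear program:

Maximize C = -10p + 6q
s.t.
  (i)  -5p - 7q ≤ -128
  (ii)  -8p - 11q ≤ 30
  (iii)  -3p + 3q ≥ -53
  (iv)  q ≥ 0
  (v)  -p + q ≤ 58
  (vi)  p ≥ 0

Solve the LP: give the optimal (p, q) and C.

p = 0, q = 58, maximum C = 348

Vertices and C = -10p + 6q:
  (755/36, 119/36) → C = -1709/9
  (0, 128/7) → C = 768/7
  (0, 58) → C = 348
The feasible region is unbounded (it extends along (1, 1)), but C strictly decreases along every unbounded feasible direction, so there is no improving ray and the maximum is attained at a vertex.

The binding constraints are -p + q = 58 and p = 0.
Solving simultaneously gives p = 0, q = 58.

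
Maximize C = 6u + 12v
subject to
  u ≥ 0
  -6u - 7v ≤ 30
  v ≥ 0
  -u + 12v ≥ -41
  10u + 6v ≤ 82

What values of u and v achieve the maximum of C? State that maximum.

Vertices and C = 6u + 12v:
  (0, 0) → C = 0
  (0, 41/3) → C = 164
  (41/5, 0) → C = 246/5

u = 0, v = 41/3, maximum C = 164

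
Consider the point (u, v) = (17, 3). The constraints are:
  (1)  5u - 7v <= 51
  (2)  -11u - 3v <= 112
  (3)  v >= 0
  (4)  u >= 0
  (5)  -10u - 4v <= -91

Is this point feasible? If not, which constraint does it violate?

Constraint (1): 5u - 7v = 64, which is not ≤ 51. All other constraints are satisfied.

not feasible — violates (1)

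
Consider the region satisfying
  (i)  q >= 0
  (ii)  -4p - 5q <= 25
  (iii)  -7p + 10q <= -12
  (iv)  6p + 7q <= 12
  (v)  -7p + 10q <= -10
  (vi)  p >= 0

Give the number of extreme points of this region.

The feasible vertices (each the meet of two boundaries and inside every other half-plane) are:
  (12/7, 0)
  (2, 0)
  (204/109, 12/109)

3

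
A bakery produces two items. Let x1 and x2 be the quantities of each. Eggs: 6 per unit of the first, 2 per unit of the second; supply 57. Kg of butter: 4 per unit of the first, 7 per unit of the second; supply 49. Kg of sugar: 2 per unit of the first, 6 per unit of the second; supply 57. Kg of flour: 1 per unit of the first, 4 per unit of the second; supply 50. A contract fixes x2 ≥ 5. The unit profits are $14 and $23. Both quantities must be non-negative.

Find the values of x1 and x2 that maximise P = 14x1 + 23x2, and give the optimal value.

Feasible corners and P = 14x1 + 23x2:
  (0, 7) → P = 161
  (0, 5) → P = 115
  (7/2, 5) → P = 164

At the optimal vertex, 4x1 + 7x2 = 49 and x2 = 5.
Solving simultaneously gives x1 = 7/2, x2 = 5.

x1 = 7/2, x2 = 5, maximum P = 164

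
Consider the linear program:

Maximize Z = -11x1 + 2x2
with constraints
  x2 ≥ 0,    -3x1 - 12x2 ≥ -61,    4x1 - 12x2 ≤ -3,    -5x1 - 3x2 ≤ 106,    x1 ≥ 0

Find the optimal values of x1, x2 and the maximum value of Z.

x1 = 0, x2 = 61/12, maximum Z = 61/6

Vertices and Z = -11x1 + 2x2:
  (58/7, 253/84) → Z = -3575/42
  (0, 61/12) → Z = 61/6
  (0, 1/4) → Z = 1/2

The binding constraints are -3x1 - 12x2 = -61 and x1 = 0.
Solving simultaneously gives x1 = 0, x2 = 61/12.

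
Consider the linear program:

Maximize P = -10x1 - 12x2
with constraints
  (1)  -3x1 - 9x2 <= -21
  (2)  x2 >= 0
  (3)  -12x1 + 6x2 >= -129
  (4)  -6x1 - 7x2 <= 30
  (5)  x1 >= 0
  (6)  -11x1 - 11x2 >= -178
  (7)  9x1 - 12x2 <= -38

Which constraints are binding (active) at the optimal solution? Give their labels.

Feasible corners and P = -10x1 - 12x2:
  (0, 178/11) → P = -2136/11
  (0, 19/6) → P = -38
  (1718/231, 2020/231) → P = -41420/231

The maximum is at (0, 19/6). Substituting into each constraint, equality holds for (5) and (7); the remaining constraints have slack.

(5) and (7)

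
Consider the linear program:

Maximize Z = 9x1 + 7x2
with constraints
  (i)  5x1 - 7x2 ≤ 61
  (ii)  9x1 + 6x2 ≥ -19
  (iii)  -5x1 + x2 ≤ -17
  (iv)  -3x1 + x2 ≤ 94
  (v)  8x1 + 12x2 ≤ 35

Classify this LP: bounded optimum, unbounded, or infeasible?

bounded optimum

Vertices and Z = 9x1 + 7x2:
  (233/93, -644/93) → Z = -2411/93
  (977/116, -313/116) → Z = 3301/58
  (83/39, -248/39) → Z = -989/39
  (239/68, 39/68) → Z = 606/17
The feasible region has finitely many vertices and no improving ray; the maximum is 3301/58 at (977/116, -313/116).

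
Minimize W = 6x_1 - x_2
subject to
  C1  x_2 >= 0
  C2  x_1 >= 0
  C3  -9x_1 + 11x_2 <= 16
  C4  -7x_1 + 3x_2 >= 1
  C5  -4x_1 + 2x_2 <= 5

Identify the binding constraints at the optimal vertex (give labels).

C2 and C3

Vertices and W = 6x_1 - x_2:
  (0, 16/11) → W = -16/11
  (0, 1/3) → W = -1/3
  (37/50, 103/50) → W = 119/50

The minimum is at (0, 16/11). Substituting into each constraint, equality holds for C2 and C3; the remaining constraints have slack.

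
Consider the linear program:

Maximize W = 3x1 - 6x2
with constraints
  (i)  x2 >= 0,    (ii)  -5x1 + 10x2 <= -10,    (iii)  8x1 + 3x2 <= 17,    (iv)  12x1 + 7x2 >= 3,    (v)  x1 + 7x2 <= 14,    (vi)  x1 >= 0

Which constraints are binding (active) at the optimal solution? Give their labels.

Extreme points and W = 3x1 - 6x2:
  (2, 0) → W = 6
  (17/8, 0) → W = 51/8
  (40/19, 1/19) → W = 6

The maximum is at (17/8, 0). Substituting into each constraint, equality holds for (i) and (iii); the remaining constraints have slack.

(i) and (iii)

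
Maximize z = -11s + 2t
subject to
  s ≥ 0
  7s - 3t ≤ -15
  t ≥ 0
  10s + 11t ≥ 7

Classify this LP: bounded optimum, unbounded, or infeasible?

From the feasible point (0, 5), moving in the direction (0, 1) keeps every constraint satisfied while z increases without bound.

unbounded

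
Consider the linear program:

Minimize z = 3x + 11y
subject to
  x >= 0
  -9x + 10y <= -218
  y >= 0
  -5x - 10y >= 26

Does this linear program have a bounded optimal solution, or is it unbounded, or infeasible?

The boundaries x = 0 and -9x + 10y = -218 meet at (0, -109/5), but that point violates y ≥ 0. Every candidate vertex is excluded by some other constraint, so the feasible region is empty.

infeasible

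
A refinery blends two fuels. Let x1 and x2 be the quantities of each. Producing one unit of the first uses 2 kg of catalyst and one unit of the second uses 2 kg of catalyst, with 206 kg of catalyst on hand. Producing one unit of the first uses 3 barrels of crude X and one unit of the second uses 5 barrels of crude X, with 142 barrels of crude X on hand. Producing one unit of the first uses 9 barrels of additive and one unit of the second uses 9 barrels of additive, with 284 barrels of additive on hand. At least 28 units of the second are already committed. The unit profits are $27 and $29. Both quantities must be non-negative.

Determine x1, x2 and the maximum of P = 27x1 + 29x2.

x1 = 2/3, x2 = 28, maximum P = 830

The optimum lies where 3x1 + 5x2 = 142 and x2 = 28.
Solving simultaneously gives x1 = 2/3, x2 = 28.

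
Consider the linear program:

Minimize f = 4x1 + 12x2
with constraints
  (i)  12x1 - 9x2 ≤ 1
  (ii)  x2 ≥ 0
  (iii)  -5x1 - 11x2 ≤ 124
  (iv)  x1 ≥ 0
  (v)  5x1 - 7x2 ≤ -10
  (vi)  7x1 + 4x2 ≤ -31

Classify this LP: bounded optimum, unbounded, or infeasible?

The boundaries 12x1 - 9x2 = 1 and 5x1 - 7x2 = -10 meet at (97/39, 125/39), but that point violates 7x1 + 4x2 ≤ -31. Every candidate vertex is excluded by some other constraint, so the feasible region is empty.

infeasible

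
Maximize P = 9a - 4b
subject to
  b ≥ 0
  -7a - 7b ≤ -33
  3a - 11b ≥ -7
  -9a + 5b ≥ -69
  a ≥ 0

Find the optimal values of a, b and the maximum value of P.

a = 397/42, b = 45/14, maximum P = 1011/14

Feasible corners and P = 9a - 4b:
  (33/7, 0) → P = 297/7
  (23/3, 0) → P = 69
  (157/49, 74/49) → P = 1117/49
  (397/42, 45/14) → P = 1011/14

The optimum lies where 3a - 11b = -7 and -9a + 5b = -69.
Solving simultaneously gives a = 397/42, b = 45/14.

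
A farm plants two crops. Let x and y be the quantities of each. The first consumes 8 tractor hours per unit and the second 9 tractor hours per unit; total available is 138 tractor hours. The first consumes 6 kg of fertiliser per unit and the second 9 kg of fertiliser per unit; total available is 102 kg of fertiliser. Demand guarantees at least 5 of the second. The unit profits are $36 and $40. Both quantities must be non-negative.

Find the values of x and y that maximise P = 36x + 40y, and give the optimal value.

Extreme points and P = 36x + 40y:
  (0, 34/3) → P = 1360/3
  (0, 5) → P = 200
  (19/2, 5) → P = 542

The optimum lies where 6x + 9y = 102 and y = 5.
Solving simultaneously gives x = 19/2, y = 5.

x = 19/2, y = 5, maximum P = 542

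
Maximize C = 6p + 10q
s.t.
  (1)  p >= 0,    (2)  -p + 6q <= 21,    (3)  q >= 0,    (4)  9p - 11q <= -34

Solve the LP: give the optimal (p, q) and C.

Corner points and C = 6p + 10q:
  (0, 7/2) → C = 35
  (0, 34/11) → C = 340/11
  (27/43, 155/43) → C = 1712/43

The optimum lies where -p + 6q = 21 and 9p - 11q = -34.
Solving simultaneously gives p = 27/43, q = 155/43.

p = 27/43, q = 155/43, maximum C = 1712/43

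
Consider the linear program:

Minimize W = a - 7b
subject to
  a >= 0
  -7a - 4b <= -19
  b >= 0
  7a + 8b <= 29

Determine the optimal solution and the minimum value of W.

a = 9/7, b = 5/2, minimum W = -227/14

Vertices and W = a - 7b:
  (19/7, 0) → W = 19/7
  (9/7, 5/2) → W = -227/14
  (29/7, 0) → W = 29/7

The optimum lies where -7a - 4b = -19 and 7a + 8b = 29.
Solving simultaneously gives a = 9/7, b = 5/2.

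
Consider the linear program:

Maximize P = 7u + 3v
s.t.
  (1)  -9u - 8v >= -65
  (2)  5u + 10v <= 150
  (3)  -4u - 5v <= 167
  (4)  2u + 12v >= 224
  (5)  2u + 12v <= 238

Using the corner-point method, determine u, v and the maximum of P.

The binding constraints are -9u - 8v = -65 and 5u + 10v = 150.
Solving simultaneously gives u = -11, v = 41/2.

u = -11, v = 41/2, maximum P = -31/2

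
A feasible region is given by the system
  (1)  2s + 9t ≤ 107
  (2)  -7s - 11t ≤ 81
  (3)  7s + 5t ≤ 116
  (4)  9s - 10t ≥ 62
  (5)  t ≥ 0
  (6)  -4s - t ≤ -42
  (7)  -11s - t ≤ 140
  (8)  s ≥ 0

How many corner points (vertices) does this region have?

Of the 28 pairwise boundary intersections, those satisfying every inequality are:
  (294/23, 122/23)
  (116/7, 0)
  (482/49, 130/49)
  (21/2, 0)

4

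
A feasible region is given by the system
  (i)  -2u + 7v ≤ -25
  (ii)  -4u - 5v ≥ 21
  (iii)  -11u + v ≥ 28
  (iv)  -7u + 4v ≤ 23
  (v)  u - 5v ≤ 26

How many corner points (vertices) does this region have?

4

Of the 10 pairwise boundary intersections, those satisfying every inequality are:
  (-221/75, -331/75)
  (-261/41, -221/41)
  (-83/27, -157/27)
  (-219/31, -205/31)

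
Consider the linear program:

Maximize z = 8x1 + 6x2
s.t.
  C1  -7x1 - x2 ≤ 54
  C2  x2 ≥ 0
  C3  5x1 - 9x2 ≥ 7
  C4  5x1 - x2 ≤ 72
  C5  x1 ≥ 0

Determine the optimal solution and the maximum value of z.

Vertices and z = 8x1 + 6x2:
  (7/5, 0) → z = 56/5
  (72/5, 0) → z = 576/5
  (641/40, 65/8) → z = 3539/20

The binding constraints are 5x1 - 9x2 = 7 and 5x1 - x2 = 72.
Solving simultaneously gives x1 = 641/40, x2 = 65/8.

x1 = 641/40, x2 = 65/8, maximum z = 3539/20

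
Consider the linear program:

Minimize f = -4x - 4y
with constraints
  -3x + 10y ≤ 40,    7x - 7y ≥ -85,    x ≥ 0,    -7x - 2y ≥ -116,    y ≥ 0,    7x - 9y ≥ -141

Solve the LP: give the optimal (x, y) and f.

Vertices and f = -4x - 4y:
  (0, 4) → f = -16
  (270/19, 157/19) → f = -1708/19
  (0, 0) → f = 0
  (116/7, 0) → f = -464/7

x = 270/19, y = 157/19, minimum f = -1708/19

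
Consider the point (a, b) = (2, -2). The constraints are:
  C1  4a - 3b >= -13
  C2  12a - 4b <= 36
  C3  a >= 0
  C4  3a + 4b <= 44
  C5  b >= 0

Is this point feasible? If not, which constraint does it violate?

not feasible — violates C5

Constraint C5: b = -2, which is not ≥ 0. All other constraints are satisfied.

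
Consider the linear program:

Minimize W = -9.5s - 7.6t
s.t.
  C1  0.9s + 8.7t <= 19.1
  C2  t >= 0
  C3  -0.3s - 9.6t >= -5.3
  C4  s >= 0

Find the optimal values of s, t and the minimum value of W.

s = 53/3, t = 0, minimum W = -1007/6

Corner points and W = -9.5s - 7.6t:
  (53/3, 0) → W = -1007/6
  (0, 0) → W = 0
  (0, 53/96) → W = -1007/240

The binding constraints are t = 0 and -0.3s - 9.6t = -5.3.
Solving simultaneously gives s = 53/3, t = 0.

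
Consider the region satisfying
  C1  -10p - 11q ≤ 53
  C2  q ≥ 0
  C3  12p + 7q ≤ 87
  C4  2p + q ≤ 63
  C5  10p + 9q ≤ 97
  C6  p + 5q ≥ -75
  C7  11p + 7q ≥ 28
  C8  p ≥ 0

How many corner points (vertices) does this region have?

5

Intersecting each pair of boundary lines and keeping only the points that satisfy every inequality leaves:
  (29/4, 0)
  (28/11, 0)
  (52/19, 147/19)
  (0, 97/9)
  (0, 4)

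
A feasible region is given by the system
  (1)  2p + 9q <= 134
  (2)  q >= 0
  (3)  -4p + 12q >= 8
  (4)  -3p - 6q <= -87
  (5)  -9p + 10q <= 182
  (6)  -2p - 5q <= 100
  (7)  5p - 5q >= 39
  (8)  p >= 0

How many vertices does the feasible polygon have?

4

The feasible vertices (each the meet of two boundaries and inside every other half-plane) are:
  (128/5, 46/5)
  (1021/55, 592/55)
  (83/5, 31/5)
  (223/15, 106/15)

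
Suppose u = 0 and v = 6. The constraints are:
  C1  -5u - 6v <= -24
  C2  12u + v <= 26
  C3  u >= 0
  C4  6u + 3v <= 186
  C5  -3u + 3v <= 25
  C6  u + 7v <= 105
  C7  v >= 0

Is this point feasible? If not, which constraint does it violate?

C1: -36 ≤ -24 ✓
C2: 6 ≤ 26 ✓
C3: 0 ≥ 0 ✓
C4: 18 ≤ 186 ✓
C5: 18 ≤ 25 ✓
C6: 42 ≤ 105 ✓
C7: 6 ≥ 0 ✓

feasible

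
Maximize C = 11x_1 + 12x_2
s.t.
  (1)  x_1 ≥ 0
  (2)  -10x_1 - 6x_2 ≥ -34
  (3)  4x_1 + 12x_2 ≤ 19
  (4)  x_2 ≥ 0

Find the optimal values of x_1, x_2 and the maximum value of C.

x_1 = 49/16, x_2 = 9/16, maximum C = 647/16

Vertices and C = 11x_1 + 12x_2:
  (0, 19/12) → C = 19
  (0, 0) → C = 0
  (49/16, 9/16) → C = 647/16
  (17/5, 0) → C = 187/5

At the optimal vertex, -10x_1 - 6x_2 = -34 and 4x_1 + 12x_2 = 19.
Solving simultaneously gives x_1 = 49/16, x_2 = 9/16.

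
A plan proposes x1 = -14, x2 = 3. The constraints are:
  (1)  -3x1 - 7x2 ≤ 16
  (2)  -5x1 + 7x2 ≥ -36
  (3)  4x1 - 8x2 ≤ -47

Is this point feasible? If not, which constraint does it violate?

not feasible — violates (1)

Constraint (1): -3x1 - 7x2 = 21, which is not ≤ 16. All other constraints are satisfied.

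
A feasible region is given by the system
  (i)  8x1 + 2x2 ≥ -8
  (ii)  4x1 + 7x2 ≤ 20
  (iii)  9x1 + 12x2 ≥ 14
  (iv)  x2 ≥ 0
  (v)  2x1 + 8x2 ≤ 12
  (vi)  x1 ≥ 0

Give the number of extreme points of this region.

The feasible vertices (each the meet of two boundaries and inside every other half-plane) are:
  (5, 0)
  (38/9, 4/9)
  (14/9, 0)
  (0, 7/6)
  (0, 3/2)

5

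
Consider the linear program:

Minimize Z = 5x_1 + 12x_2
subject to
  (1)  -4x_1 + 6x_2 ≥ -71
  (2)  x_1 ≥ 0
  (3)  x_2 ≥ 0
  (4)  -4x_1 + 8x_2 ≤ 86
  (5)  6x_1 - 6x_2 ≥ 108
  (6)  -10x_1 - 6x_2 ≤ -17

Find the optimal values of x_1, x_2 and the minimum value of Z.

Feasible corners and Z = 5x_1 + 12x_2:
  (271/2, 157/2) → Z = 3239/2
  (37/2, 1/2) → Z = 197/2
  (115/2, 79/2) → Z = 1523/2

The optimum lies where -4x_1 + 6x_2 = -71 and 6x_1 - 6x_2 = 108.
Solving simultaneously gives x_1 = 37/2, x_2 = 1/2.

x_1 = 37/2, x_2 = 1/2, minimum Z = 197/2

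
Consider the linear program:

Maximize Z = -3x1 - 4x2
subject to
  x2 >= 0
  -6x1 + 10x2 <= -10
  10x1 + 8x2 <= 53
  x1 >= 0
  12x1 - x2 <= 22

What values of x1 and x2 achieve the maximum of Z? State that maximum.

x1 = 5/3, x2 = 0, maximum Z = -5

Extreme points and Z = -3x1 - 4x2:
  (5/3, 0) → Z = -5
  (11/6, 0) → Z = -11/2
  (35/19, 2/19) → Z = -113/19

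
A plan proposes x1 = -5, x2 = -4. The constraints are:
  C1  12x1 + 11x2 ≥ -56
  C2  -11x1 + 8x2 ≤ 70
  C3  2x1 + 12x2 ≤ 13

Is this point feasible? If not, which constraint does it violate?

Constraint C1: 12x1 + 11x2 = -104, which is not ≥ -56. All other constraints are satisfied.

not feasible — violates C1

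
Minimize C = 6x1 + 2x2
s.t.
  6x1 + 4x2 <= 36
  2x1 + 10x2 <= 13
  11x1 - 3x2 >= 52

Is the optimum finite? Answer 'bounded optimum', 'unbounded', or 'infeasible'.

unbounded

From the feasible point (77/13, 3/26), moving in the direction (-3, -11) keeps every constraint satisfied while C decreases without bound.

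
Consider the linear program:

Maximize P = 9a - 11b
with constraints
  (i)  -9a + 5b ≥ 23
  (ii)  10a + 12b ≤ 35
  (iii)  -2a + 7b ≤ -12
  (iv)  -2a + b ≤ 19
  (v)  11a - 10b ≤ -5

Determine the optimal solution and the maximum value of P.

a = -185/9, b = -199/9, maximum P = 524/9

Corner points and P = 9a - 11b:
  (-221/53, -154/53) → P = -295/53
  (-41/7, -208/35) → P = 443/35
  (-145/12, -31/6) → P = -623/12
  (-185/9, -199/9) → P = 524/9

At the optimal vertex, -2a + b = 19 and 11a - 10b = -5.
Solving simultaneously gives a = -185/9, b = -199/9.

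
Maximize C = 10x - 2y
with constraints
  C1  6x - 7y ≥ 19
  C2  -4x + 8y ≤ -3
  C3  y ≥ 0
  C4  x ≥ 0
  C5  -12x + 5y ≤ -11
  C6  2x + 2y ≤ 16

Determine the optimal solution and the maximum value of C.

x = 8, y = 0, maximum C = 80

Vertices and C = 10x - 2y:
  (19/6, 0) → C = 95/3
  (75/13, 29/13) → C = 692/13
  (8, 0) → C = 80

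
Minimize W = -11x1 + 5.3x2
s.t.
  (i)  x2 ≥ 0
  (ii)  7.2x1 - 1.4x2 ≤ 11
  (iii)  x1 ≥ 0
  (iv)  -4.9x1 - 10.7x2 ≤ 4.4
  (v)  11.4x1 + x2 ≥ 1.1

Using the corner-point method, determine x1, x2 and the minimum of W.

x1 = 55/36, x2 = 0, minimum W = -605/36

Extreme points and W = -11x1 + 5.3x2:
  (55/36, 0) → W = -605/36
  (11/114, 0) → W = -121/114
  (0, 11/10) → W = 583/100
The feasible region is unbounded (it extends along (0, 1), (7, 36)), but W strictly increases along every unbounded feasible direction, so there is no improving ray and the minimum is attained at a vertex.

The optimum lies where x2 = 0 and 7.2x1 - 1.4x2 = 11.
Solving simultaneously gives x1 = 55/36, x2 = 0.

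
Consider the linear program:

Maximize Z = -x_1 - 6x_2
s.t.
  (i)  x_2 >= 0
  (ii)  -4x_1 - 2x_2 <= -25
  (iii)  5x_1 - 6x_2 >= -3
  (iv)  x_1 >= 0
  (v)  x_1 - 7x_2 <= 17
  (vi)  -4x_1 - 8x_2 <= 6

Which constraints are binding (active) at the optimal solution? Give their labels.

(i) and (ii)

Feasible corners and Z = -x_1 - 6x_2:
  (25/4, 0) → Z = -25/4
  (17, 0) → Z = -17
  (72/17, 137/34) → Z = -483/17
The feasible region is unbounded (it extends along (7, 1), (6, 5)), but Z strictly decreases along every unbounded feasible direction, so there is no improving ray and the maximum is attained at a vertex.

The maximum is at (25/4, 0). Substituting into each constraint, equality holds for (i) and (ii); the remaining constraints have slack.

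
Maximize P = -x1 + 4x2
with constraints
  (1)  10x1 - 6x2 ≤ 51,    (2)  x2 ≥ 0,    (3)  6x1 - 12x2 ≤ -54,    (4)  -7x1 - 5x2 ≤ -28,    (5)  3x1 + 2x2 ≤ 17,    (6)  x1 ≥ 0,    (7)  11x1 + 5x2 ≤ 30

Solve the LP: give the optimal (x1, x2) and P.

x1 = 0, x2 = 6, maximum P = 24

Feasible corners and P = -x1 + 4x2:
  (0, 28/5) → P = 112/5
  (1/2, 49/10) → P = 191/10
  (0, 6) → P = 24

At the optimal vertex, x1 = 0 and 11x1 + 5x2 = 30.
Solving simultaneously gives x1 = 0, x2 = 6.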